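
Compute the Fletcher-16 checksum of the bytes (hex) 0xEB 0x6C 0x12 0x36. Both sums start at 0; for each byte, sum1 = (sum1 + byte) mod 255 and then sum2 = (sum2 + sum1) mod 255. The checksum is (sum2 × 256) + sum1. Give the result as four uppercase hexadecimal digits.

4FA0

Running sums (mod 255):
  after byte 0 (0xEB): sum1=235, sum2=235
  after byte 1 (0x6C): sum1=88, sum2=68
  after byte 2 (0x12): sum1=106, sum2=174
  after byte 3 (0x36): sum1=160, sum2=79
Checksum = sum2·256 + sum1 = 79·256 + 160 = 20384 = 0x4FA0.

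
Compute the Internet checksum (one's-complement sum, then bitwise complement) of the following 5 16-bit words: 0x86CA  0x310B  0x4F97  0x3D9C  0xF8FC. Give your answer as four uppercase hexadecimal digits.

C1F9

One's-complement addition (fold any carry out of bit 15 back into bit 0):
  0x86CA + 0x310B = 0x0B7D5
  0xB7D5 + 0x4F97 = 0x1076C → wrap carry → 0x076D
  0x076D + 0x3D9C = 0x04509
  0x4509 + 0xF8FC = 0x13E05 → wrap carry → 0x3E06
One's-complement sum = 0x3E06.
Checksum = ~0x3E06 & 0xFFFF = 0xC1F9.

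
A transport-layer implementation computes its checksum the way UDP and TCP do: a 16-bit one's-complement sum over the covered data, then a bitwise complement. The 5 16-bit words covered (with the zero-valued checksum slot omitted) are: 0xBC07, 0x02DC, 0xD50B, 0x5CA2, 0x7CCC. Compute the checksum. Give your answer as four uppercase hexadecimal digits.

One's-complement addition (fold any carry out of bit 15 back into bit 0):
  0xBC07 + 0x02DC = 0x0BEE3
  0xBEE3 + 0xD50B = 0x193EE → wrap carry → 0x93EF
  0x93EF + 0x5CA2 = 0x0F091
  0xF091 + 0x7CCC = 0x16D5D → wrap carry → 0x6D5E
One's-complement sum = 0x6D5E.
Checksum = ~0x6D5E & 0xFFFF = 0x92A1.

92A1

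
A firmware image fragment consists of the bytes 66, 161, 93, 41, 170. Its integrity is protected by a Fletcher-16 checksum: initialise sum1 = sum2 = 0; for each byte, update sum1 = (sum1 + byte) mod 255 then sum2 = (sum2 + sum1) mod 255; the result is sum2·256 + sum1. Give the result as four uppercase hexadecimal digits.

E615

Running sums (mod 255):
  after byte 0 (66): sum1=66, sum2=66
  after byte 1 (161): sum1=227, sum2=38
  after byte 2 (93): sum1=65, sum2=103
  after byte 3 (41): sum1=106, sum2=209
  after byte 4 (170): sum1=21, sum2=230
Checksum = sum2·256 + sum1 = 230·256 + 21 = 58901 = 0xE615.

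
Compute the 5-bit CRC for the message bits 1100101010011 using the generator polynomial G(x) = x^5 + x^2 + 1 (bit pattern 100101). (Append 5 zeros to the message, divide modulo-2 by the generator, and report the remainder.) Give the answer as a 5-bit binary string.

00110

Append 5 zeros: 110010101001100000. Divide by 100101 (XOR where the leading bit is 1):
  pos 0: 110010 XOR 100101 = 010111
  pos 1: 101111 XOR 100101 = 001010
  pos 3: 101001 XOR 100101 = 001100
  pos 5: 110000 XOR 100101 = 010101
  pos 6: 101011 XOR 100101 = 001110
  pos 8: 111010 XOR 100101 = 011111
  pos 9: 111110 XOR 100101 = 011011
  pos 10: 110110 XOR 100101 = 010011
  pos 11: 100110 XOR 100101 = 000011
Remainder (last 5 bits) = 00110. This is the CRC / FCS.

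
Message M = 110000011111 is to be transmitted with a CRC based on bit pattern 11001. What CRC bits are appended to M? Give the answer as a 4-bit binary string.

Append 4 zeros: 1100000111110000. Divide by 11001 (XOR where the leading bit is 1):
  pos 0: 11000 XOR 11001 = 00001
  pos 4: 10011 XOR 11001 = 01010
  pos 5: 10101 XOR 11001 = 01100
  pos 6: 11001 XOR 11001 = 00000
  pos 11: 10000 XOR 11001 = 01001
Remainder (last 4 bits) = 1001. This is the CRC / FCS.

1001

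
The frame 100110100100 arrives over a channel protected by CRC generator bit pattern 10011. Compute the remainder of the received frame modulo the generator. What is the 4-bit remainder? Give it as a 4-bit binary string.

0010

Modulo-2 division of 100110100100 by 10011:
  pos 0: 10011 XOR 10011 = 00000
  pos 6: 10010 XOR 10011 = 00001
Remainder = 0010 (nonzero — an error is detected).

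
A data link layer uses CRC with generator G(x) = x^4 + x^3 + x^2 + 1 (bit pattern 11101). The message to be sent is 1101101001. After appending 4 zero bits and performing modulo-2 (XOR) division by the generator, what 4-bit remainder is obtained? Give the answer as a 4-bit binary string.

1001

Append 4 zeros: 11011010010000. Divide by 11101 (XOR where the leading bit is 1):
  pos 0: 11011 XOR 11101 = 00110
  pos 2: 11001 XOR 11101 = 00100
  pos 4: 10000 XOR 11101 = 01101
  pos 5: 11011 XOR 11101 = 00110
  pos 7: 11000 XOR 11101 = 00101
  pos 9: 10100 XOR 11101 = 01001
Remainder (last 4 bits) = 1001. This is the CRC / FCS.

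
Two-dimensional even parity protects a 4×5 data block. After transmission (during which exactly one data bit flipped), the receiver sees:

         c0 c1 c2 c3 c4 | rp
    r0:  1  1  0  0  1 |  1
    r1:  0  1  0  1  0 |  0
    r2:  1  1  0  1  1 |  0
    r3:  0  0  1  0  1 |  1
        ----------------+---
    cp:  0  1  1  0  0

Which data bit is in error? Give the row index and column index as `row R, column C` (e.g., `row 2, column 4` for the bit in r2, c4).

Recompute each row's even parity and compare to rp:
  r0: data parity 1, sent rp 1 → ok
  r1: data parity 0, sent rp 0 → ok
  r2: data parity 0, sent rp 0 → ok
  r3: data parity 0, sent rp 1 → mismatch
Recompute each column's even parity and compare to cp:
  c0: data parity 0, sent cp 0 → ok
  c1: data parity 1, sent cp 1 → ok
  c2: data parity 1, sent cp 1 → ok
  c3: data parity 0, sent cp 0 → ok
  c4: data parity 1, sent cp 0 → mismatch
Exactly one row (r3) and one column (c4) fail → the flipped bit is at their intersection.

row 3, column 4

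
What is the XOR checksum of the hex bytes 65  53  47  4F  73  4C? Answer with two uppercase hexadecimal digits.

XOR the bytes together:
  start with 0x65
  0x65 ⊕ 0x53 = 0x36
  0x36 ⊕ 0x47 = 0x71
  0x71 ⊕ 0x4F = 0x3E
  0x3E ⊕ 0x73 = 0x4D
  0x4D ⊕ 0x4C = 0x01

01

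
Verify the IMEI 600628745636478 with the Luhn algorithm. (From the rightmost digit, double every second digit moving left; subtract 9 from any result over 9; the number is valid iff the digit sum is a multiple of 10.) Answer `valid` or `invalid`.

invalid

From the right, keep odd positions and double even positions (subtract 9 from any doubled value over 9):
  doubled (positions 2,4,...): 5 3 3 8 7 3 0 → sum 29
  kept (positions 1,3,...): 8 4 3 5 7 2 0 6 → sum 35
Total = 64.
64 mod 10 = 4, so the number is invalid.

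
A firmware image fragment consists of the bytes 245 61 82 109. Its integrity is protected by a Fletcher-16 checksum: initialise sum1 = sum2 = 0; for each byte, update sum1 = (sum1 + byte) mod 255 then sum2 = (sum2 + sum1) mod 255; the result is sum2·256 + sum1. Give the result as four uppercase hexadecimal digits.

A1F2

Running sums (mod 255):
  after byte 0 (245): sum1=245, sum2=245
  after byte 1 (61): sum1=51, sum2=41
  after byte 2 (82): sum1=133, sum2=174
  after byte 3 (109): sum1=242, sum2=161
Checksum = sum2·256 + sum1 = 161·256 + 242 = 41458 = 0xA1F2.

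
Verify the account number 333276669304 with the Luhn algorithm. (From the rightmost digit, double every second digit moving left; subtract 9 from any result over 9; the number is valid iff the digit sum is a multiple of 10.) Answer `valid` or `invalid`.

From the right, keep odd positions and double even positions (subtract 9 from any doubled value over 9):
  doubled (positions 2,4,...): 0 9 3 5 6 6 → sum 29
  kept (positions 1,3,...): 4 3 6 6 2 3 → sum 24
Total = 53.
53 mod 10 = 3, so the number is invalid.

invalid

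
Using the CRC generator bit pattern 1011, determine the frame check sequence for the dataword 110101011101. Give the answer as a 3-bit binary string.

110

Append 3 zeros: 110101011101000. Divide by 1011 (XOR where the leading bit is 1):
  pos 0: 1101 XOR 1011 = 0110
  pos 1: 1100 XOR 1011 = 0111
  pos 2: 1111 XOR 1011 = 0100
  pos 3: 1000 XOR 1011 = 0011
  pos 5: 1111 XOR 1011 = 0100
  pos 6: 1001 XOR 1011 = 0010
  pos 8: 1001 XOR 1011 = 0010
  pos 10: 1000 XOR 1011 = 0011
Remainder (last 3 bits) = 110. This is the CRC / FCS.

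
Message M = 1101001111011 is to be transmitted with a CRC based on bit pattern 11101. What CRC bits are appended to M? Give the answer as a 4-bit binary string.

Append 4 zeros: 11010011110110000. Divide by 11101 (XOR where the leading bit is 1):
  pos 0: 11010 XOR 11101 = 00111
  pos 2: 11101 XOR 11101 = 00000
  pos 7: 11101 XOR 11101 = 00000
  pos 12: 10000 XOR 11101 = 01101
Remainder (last 4 bits) = 1101. This is the CRC / FCS.

1101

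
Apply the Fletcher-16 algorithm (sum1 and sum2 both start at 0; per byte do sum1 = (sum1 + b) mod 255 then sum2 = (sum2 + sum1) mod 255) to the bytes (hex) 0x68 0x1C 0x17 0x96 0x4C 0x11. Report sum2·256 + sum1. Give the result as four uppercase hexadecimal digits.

C88F

Running sums (mod 255):
  after byte 0 (0x68): sum1=104, sum2=104
  after byte 1 (0x1C): sum1=132, sum2=236
  after byte 2 (0x17): sum1=155, sum2=136
  after byte 3 (0x96): sum1=50, sum2=186
  after byte 4 (0x4C): sum1=126, sum2=57
  after byte 5 (0x11): sum1=143, sum2=200
Checksum = sum2·256 + sum1 = 200·256 + 143 = 51343 = 0xC88F.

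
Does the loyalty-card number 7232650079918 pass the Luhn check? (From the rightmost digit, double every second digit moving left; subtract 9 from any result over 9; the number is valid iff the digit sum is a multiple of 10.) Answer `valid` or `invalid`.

valid

From the right, keep odd positions and double even positions (subtract 9 from any doubled value over 9):
  doubled (positions 2,4,...): 2 9 0 1 4 4 → sum 20
  kept (positions 1,3,...): 8 9 7 0 6 3 7 → sum 40
Total = 60.
60 mod 10 = 0, so the number is valid.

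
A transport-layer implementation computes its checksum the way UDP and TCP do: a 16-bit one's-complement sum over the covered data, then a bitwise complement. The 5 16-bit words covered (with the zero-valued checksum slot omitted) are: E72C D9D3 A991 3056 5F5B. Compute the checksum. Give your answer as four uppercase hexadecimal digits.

05BC

One's-complement addition (fold any carry out of bit 15 back into bit 0):
  0xE72C + 0xD9D3 = 0x1C0FF → wrap carry → 0xC100
  0xC100 + 0xA991 = 0x16A91 → wrap carry → 0x6A92
  0x6A92 + 0x3056 = 0x09AE8
  0x9AE8 + 0x5F5B = 0x0FA43
One's-complement sum = 0xFA43.
Checksum = ~0xFA43 & 0xFFFF = 0x05BC.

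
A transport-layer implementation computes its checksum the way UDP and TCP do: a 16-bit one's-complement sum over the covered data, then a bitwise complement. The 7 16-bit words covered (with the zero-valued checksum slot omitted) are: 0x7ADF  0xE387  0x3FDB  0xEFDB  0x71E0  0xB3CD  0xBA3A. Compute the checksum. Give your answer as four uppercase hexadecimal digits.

One's-complement addition (fold any carry out of bit 15 back into bit 0):
  0x7ADF + 0xE387 = 0x15E66 → wrap carry → 0x5E67
  0x5E67 + 0x3FDB = 0x09E42
  0x9E42 + 0xEFDB = 0x18E1D → wrap carry → 0x8E1E
  0x8E1E + 0x71E0 = 0x0FFFE
  0xFFFE + 0xB3CD = 0x1B3CB → wrap carry → 0xB3CC
  0xB3CC + 0xBA3A = 0x16E06 → wrap carry → 0x6E07
One's-complement sum = 0x6E07.
Checksum = ~0x6E07 & 0xFFFF = 0x91F8.

91F8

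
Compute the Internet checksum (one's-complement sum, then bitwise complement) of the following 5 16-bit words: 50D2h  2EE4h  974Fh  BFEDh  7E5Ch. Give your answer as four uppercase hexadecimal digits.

One's-complement addition (fold any carry out of bit 15 back into bit 0):
  0x50D2 + 0x2EE4 = 0x07FB6
  0x7FB6 + 0x974F = 0x11705 → wrap carry → 0x1706
  0x1706 + 0xBFED = 0x0D6F3
  0xD6F3 + 0x7E5C = 0x1554F → wrap carry → 0x5550
One's-complement sum = 0x5550.
Checksum = ~0x5550 & 0xFFFF = 0xAAAF.

AAAF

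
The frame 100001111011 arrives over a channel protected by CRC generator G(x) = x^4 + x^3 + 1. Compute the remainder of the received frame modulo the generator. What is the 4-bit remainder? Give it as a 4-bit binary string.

1011

Modulo-2 division of 100001111011 by 11001:
  pos 0: 10000 XOR 11001 = 01001
  pos 1: 10011 XOR 11001 = 01010
  pos 2: 10101 XOR 11001 = 01100
  pos 3: 11001 XOR 11001 = 00000
Remainder = 1011 (nonzero — an error is detected).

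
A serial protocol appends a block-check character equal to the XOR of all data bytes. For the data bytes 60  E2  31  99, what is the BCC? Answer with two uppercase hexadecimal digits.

2A

XOR the bytes together:
  start with 0x60
  0x60 ⊕ 0xE2 = 0x82
  0x82 ⊕ 0x31 = 0xB3
  0xB3 ⊕ 0x99 = 0x2A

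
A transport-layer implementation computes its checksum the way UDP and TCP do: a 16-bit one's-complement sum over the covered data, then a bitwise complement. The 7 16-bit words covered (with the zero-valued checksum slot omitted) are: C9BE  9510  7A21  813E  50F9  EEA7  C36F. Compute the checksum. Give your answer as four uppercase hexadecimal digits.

A2BF

One's-complement addition (fold any carry out of bit 15 back into bit 0):
  0xC9BE + 0x9510 = 0x15ECE → wrap carry → 0x5ECF
  0x5ECF + 0x7A21 = 0x0D8F0
  0xD8F0 + 0x813E = 0x15A2E → wrap carry → 0x5A2F
  0x5A2F + 0x50F9 = 0x0AB28
  0xAB28 + 0xEEA7 = 0x199CF → wrap carry → 0x99D0
  0x99D0 + 0xC36F = 0x15D3F → wrap carry → 0x5D40
One's-complement sum = 0x5D40.
Checksum = ~0x5D40 & 0xFFFF = 0xA2BF.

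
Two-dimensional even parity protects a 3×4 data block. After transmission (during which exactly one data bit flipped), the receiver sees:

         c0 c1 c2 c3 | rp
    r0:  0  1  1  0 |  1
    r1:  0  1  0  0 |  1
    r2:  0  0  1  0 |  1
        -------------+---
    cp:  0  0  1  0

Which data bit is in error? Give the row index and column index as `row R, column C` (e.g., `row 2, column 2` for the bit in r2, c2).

Recompute each row's even parity and compare to rp:
  r0: data parity 0, sent rp 1 → mismatch
  r1: data parity 1, sent rp 1 → ok
  r2: data parity 1, sent rp 1 → ok
Recompute each column's even parity and compare to cp:
  c0: data parity 0, sent cp 0 → ok
  c1: data parity 0, sent cp 0 → ok
  c2: data parity 0, sent cp 1 → mismatch
  c3: data parity 0, sent cp 0 → ok
Exactly one row (r0) and one column (c2) fail → the flipped bit is at their intersection.

row 0, column 2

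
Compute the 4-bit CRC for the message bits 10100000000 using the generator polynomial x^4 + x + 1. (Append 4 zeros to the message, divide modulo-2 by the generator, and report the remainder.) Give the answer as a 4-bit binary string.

0110

Append 4 zeros: 101000000000000. Divide by 10011 (XOR where the leading bit is 1):
  pos 0: 10100 XOR 10011 = 00111
  pos 2: 11100 XOR 10011 = 01111
  pos 3: 11110 XOR 10011 = 01101
  pos 4: 11010 XOR 10011 = 01001
  pos 5: 10010 XOR 10011 = 00001
  pos 9: 10000 XOR 10011 = 00011
Remainder (last 4 bits) = 0110. This is the CRC / FCS.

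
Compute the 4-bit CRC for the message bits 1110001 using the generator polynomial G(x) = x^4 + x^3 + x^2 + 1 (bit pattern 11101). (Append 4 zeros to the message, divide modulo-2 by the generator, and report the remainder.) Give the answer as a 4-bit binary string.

0011

Append 4 zeros: 11100010000. Divide by 11101 (XOR where the leading bit is 1):
  pos 0: 11100 XOR 11101 = 00001
  pos 4: 10100 XOR 11101 = 01001
  pos 5: 10010 XOR 11101 = 01111
  pos 6: 11110 XOR 11101 = 00011
Remainder (last 4 bits) = 0011. This is the CRC / FCS.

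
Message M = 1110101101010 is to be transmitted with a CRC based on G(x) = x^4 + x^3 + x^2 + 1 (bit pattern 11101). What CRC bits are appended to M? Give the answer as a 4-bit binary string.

1010

Append 4 zeros: 11101011010100000. Divide by 11101 (XOR where the leading bit is 1):
  pos 0: 11101 XOR 11101 = 00000
  pos 6: 11010 XOR 11101 = 00111
  pos 8: 11110 XOR 11101 = 00011
  pos 11: 11000 XOR 11101 = 00101
Remainder (last 4 bits) = 1010. This is the CRC / FCS.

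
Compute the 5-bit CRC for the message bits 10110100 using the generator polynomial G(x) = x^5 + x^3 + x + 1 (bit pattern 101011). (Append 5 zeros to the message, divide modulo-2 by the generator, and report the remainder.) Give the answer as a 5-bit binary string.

Append 5 zeros: 1011010000000. Divide by 101011 (XOR where the leading bit is 1):
  pos 0: 101101 XOR 101011 = 000110
  pos 3: 110000 XOR 101011 = 011011
  pos 4: 110110 XOR 101011 = 011101
  pos 5: 111010 XOR 101011 = 010001
  pos 6: 100010 XOR 101011 = 001001
Remainder (last 5 bits) = 10010. This is the CRC / FCS.

10010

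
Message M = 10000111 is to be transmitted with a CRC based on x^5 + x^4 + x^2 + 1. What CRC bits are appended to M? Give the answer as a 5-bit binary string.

11101

Append 5 zeros: 1000011100000. Divide by 110101 (XOR where the leading bit is 1):
  pos 0: 100001 XOR 110101 = 010100
  pos 1: 101001 XOR 110101 = 011100
  pos 2: 111001 XOR 110101 = 001100
  pos 4: 110000 XOR 110101 = 000101
  pos 7: 101000 XOR 110101 = 011101
Remainder (last 5 bits) = 11101. This is the CRC / FCS.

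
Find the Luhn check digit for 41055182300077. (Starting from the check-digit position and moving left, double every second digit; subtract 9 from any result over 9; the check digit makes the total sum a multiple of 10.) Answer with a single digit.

9

Partial digits right→left: 7 7 0 0 0 3 2 8 1 5 5 0 1 4
Double every second digit counting from the check-digit position (so the 1st, 3rd, 5th, ... of the partial from the right).
  doubled (with −9 where >9): 5 0 0 4 2 1 2 → sum 14
  kept as-is: 7 0 3 8 5 0 4 → sum 27
Total = 14 + 27 = 41.
Check digit = (10 − (41 mod 10)) mod 10 = 9.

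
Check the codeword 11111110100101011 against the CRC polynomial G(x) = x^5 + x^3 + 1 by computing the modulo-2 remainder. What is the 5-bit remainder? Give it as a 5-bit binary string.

00110

Modulo-2 division of 11111110100101011 by 101001:
  pos 0: 111111 XOR 101001 = 010110
  pos 1: 101101 XOR 101001 = 000100
  pos 4: 100010 XOR 101001 = 001011
  pos 6: 101101 XOR 101001 = 000100
  pos 9: 100010 XOR 101001 = 001011
  pos 11: 101111 XOR 101001 = 000110
Remainder = 00110 (nonzero — an error is detected).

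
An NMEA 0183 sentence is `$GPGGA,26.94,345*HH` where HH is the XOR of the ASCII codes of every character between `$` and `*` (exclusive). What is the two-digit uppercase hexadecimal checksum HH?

XOR the ASCII codes of the payload characters:
  'G' = 0x47 → acc = 0x47
  'P' = 0x50 → acc = 0x17
  'G' = 0x47 → acc = 0x50
  'G' = 0x47 → acc = 0x17
  'A' = 0x41 → acc = 0x56
  ',' = 0x2C → acc = 0x7A
  '2' = 0x32 → acc = 0x48
  '6' = 0x36 → acc = 0x7E
  '.' = 0x2E → acc = 0x50
  '9' = 0x39 → acc = 0x69
  '4' = 0x34 → acc = 0x5D
  ',' = 0x2C → acc = 0x71
  '3' = 0x33 → acc = 0x42
  '4' = 0x34 → acc = 0x76
  '5' = 0x35 → acc = 0x43
Checksum = 0x43.

43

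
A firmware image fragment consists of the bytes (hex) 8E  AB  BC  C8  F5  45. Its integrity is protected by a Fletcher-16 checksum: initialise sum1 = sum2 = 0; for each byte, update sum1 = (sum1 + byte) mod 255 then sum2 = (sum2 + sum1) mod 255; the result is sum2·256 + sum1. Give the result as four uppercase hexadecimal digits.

Running sums (mod 255):
  after byte 0 (8E): sum1=142, sum2=142
  after byte 1 (AB): sum1=58, sum2=200
  after byte 2 (BC): sum1=246, sum2=191
  after byte 3 (C8): sum1=191, sum2=127
  after byte 4 (F5): sum1=181, sum2=53
  after byte 5 (45): sum1=250, sum2=48
Checksum = sum2·256 + sum1 = 48·256 + 250 = 12538 = 0x30FA.

30FA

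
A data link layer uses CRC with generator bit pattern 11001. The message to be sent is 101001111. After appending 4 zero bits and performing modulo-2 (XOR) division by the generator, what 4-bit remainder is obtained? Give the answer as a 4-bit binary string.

Append 4 zeros: 1010011110000. Divide by 11001 (XOR where the leading bit is 1):
  pos 0: 10100 XOR 11001 = 01101
  pos 1: 11011 XOR 11001 = 00010
  pos 4: 10111 XOR 11001 = 01110
  pos 5: 11100 XOR 11001 = 00101
  pos 7: 10100 XOR 11001 = 01101
  pos 8: 11010 XOR 11001 = 00011
Remainder (last 4 bits) = 0011. This is the CRC / FCS.

0011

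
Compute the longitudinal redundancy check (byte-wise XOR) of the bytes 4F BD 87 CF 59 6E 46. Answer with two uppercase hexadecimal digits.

XOR the bytes together:
  start with 0x4F
  0x4F ⊕ 0xBD = 0xF2
  0xF2 ⊕ 0x87 = 0x75
  0x75 ⊕ 0xCF = 0xBA
  0xBA ⊕ 0x59 = 0xE3
  0xE3 ⊕ 0x6E = 0x8D
  0x8D ⊕ 0x46 = 0xCB

CB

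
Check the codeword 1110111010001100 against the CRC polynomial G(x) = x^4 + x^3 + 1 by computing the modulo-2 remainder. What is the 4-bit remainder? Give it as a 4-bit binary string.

Modulo-2 division of 1110111010001100 by 11001:
  pos 0: 11101 XOR 11001 = 00100
  pos 2: 10011 XOR 11001 = 01010
  pos 3: 10100 XOR 11001 = 01101
  pos 4: 11011 XOR 11001 = 00010
  pos 7: 10000 XOR 11001 = 01001
  pos 8: 10011 XOR 11001 = 01010
  pos 9: 10101 XOR 11001 = 01100
  pos 10: 11000 XOR 11001 = 00001
Remainder = 0010 (nonzero — an error is detected).

0010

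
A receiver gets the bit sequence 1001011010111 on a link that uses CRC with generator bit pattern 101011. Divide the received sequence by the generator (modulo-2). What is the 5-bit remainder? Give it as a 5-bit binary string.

00000

Modulo-2 division of 1001011010111 by 101011:
  pos 0: 100101 XOR 101011 = 001110
  pos 2: 111010 XOR 101011 = 010001
  pos 3: 100011 XOR 101011 = 001000
  pos 5: 100001 XOR 101011 = 001010
  pos 7: 101011 XOR 101011 = 000000
Remainder = 00000 (zero — the frame passes the CRC check).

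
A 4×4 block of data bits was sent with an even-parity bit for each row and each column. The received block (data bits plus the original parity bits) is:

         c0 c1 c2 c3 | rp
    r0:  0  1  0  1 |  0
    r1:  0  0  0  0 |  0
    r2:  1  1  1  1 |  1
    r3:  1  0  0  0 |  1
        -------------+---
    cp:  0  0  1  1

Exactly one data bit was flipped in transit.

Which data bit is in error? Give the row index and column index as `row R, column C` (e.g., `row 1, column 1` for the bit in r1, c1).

Recompute each row's even parity and compare to rp:
  r0: data parity 0, sent rp 0 → ok
  r1: data parity 0, sent rp 0 → ok
  r2: data parity 0, sent rp 1 → mismatch
  r3: data parity 1, sent rp 1 → ok
Recompute each column's even parity and compare to cp:
  c0: data parity 0, sent cp 0 → ok
  c1: data parity 0, sent cp 0 → ok
  c2: data parity 1, sent cp 1 → ok
  c3: data parity 0, sent cp 1 → mismatch
Exactly one row (r2) and one column (c3) fail → the flipped bit is at their intersection.

row 2, column 3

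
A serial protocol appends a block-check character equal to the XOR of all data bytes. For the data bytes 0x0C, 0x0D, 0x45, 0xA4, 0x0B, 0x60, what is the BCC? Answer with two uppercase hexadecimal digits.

8B

XOR the bytes together:
  start with 0x0C
  0x0C ⊕ 0x0D = 0x01
  0x01 ⊕ 0x45 = 0x44
  0x44 ⊕ 0xA4 = 0xE0
  0xE0 ⊕ 0x0B = 0xEB
  0xEB ⊕ 0x60 = 0x8B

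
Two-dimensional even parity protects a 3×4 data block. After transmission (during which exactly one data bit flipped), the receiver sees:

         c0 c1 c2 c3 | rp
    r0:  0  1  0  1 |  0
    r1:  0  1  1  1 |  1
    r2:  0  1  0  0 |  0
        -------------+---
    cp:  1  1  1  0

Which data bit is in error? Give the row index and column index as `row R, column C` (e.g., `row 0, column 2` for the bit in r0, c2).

Recompute each row's even parity and compare to rp:
  r0: data parity 0, sent rp 0 → ok
  r1: data parity 1, sent rp 1 → ok
  r2: data parity 1, sent rp 0 → mismatch
Recompute each column's even parity and compare to cp:
  c0: data parity 0, sent cp 1 → mismatch
  c1: data parity 1, sent cp 1 → ok
  c2: data parity 1, sent cp 1 → ok
  c3: data parity 0, sent cp 0 → ok
Exactly one row (r2) and one column (c0) fail → the flipped bit is at their intersection.

row 2, column 0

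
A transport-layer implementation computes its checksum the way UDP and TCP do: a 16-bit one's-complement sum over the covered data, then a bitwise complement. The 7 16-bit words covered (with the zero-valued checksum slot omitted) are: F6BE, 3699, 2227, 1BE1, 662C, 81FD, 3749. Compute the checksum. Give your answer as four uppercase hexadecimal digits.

One's-complement addition (fold any carry out of bit 15 back into bit 0):
  0xF6BE + 0x3699 = 0x12D57 → wrap carry → 0x2D58
  0x2D58 + 0x2227 = 0x04F7F
  0x4F7F + 0x1BE1 = 0x06B60
  0x6B60 + 0x662C = 0x0D18C
  0xD18C + 0x81FD = 0x15389 → wrap carry → 0x538A
  0x538A + 0x3749 = 0x08AD3
One's-complement sum = 0x8AD3.
Checksum = ~0x8AD3 & 0xFFFF = 0x752C.

752C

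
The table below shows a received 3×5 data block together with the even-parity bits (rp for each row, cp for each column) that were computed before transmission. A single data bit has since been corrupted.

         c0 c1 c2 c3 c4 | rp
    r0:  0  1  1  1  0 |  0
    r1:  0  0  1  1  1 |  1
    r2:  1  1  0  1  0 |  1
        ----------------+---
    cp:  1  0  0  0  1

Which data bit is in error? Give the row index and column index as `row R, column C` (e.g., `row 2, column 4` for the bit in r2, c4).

row 0, column 3

Recompute each row's even parity and compare to rp:
  r0: data parity 1, sent rp 0 → mismatch
  r1: data parity 1, sent rp 1 → ok
  r2: data parity 1, sent rp 1 → ok
Recompute each column's even parity and compare to cp:
  c0: data parity 1, sent cp 1 → ok
  c1: data parity 0, sent cp 0 → ok
  c2: data parity 0, sent cp 0 → ok
  c3: data parity 1, sent cp 0 → mismatch
  c4: data parity 1, sent cp 1 → ok
Exactly one row (r0) and one column (c3) fail → the flipped bit is at their intersection.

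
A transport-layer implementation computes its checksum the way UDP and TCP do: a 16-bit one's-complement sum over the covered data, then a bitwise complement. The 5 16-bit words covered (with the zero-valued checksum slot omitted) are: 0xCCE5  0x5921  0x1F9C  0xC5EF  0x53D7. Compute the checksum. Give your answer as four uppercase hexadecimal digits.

One's-complement addition (fold any carry out of bit 15 back into bit 0):
  0xCCE5 + 0x5921 = 0x12606 → wrap carry → 0x2607
  0x2607 + 0x1F9C = 0x045A3
  0x45A3 + 0xC5EF = 0x10B92 → wrap carry → 0x0B93
  0x0B93 + 0x53D7 = 0x05F6A
One's-complement sum = 0x5F6A.
Checksum = ~0x5F6A & 0xFFFF = 0xA095.

A095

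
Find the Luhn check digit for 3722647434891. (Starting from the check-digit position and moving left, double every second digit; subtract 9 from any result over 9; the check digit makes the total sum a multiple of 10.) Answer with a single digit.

Partial digits right→left: 1 9 8 4 3 4 7 4 6 2 2 7 3
Double every second digit counting from the check-digit position (so the 1st, 3rd, 5th, ... of the partial from the right).
  doubled (with −9 where >9): 2 7 6 5 3 4 6 → sum 33
  kept as-is: 9 4 4 4 2 7 → sum 30
Total = 33 + 30 = 63.
Check digit = (10 − (63 mod 10)) mod 10 = 7.

7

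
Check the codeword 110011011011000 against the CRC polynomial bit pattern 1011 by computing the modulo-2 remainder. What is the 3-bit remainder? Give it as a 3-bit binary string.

010

Modulo-2 division of 110011011011000 by 1011:
  pos 0: 1100 XOR 1011 = 0111
  pos 1: 1111 XOR 1011 = 0100
  pos 2: 1001 XOR 1011 = 0010
  pos 4: 1001 XOR 1011 = 0010
  pos 6: 1010 XOR 1011 = 0001
  pos 9: 1110 XOR 1011 = 0101
  pos 10: 1010 XOR 1011 = 0001
Remainder = 010 (nonzero — an error is detected).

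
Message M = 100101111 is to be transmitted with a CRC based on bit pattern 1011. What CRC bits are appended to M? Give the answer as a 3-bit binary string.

Append 3 zeros: 100101111000. Divide by 1011 (XOR where the leading bit is 1):
  pos 0: 1001 XOR 1011 = 0010
  pos 2: 1001 XOR 1011 = 0010
  pos 4: 1011 XOR 1011 = 0000
  pos 8: 1000 XOR 1011 = 0011
Remainder (last 3 bits) = 011. This is the CRC / FCS.

011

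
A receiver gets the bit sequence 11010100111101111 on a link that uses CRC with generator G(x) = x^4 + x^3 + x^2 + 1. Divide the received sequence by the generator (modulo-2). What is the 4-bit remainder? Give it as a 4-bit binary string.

0000

Modulo-2 division of 11010100111101111 by 11101:
  pos 0: 11010 XOR 11101 = 00111
  pos 2: 11110 XOR 11101 = 00011
  pos 5: 11011 XOR 11101 = 00110
  pos 7: 11011 XOR 11101 = 00110
  pos 9: 11001 XOR 11101 = 00100
  pos 11: 10011 XOR 11101 = 01110
  pos 12: 11101 XOR 11101 = 00000
Remainder = 0000 (zero — the frame passes the CRC check).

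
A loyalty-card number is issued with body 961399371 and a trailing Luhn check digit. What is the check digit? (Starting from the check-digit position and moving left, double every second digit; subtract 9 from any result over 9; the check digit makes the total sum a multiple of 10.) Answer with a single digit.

7

Partial digits right→left: 1 7 3 9 9 3 1 6 9
Double every second digit counting from the check-digit position (so the 1st, 3rd, 5th, ... of the partial from the right).
  doubled (with −9 where >9): 2 6 9 2 9 → sum 28
  kept as-is: 7 9 3 6 → sum 25
Total = 28 + 25 = 53.
Check digit = (10 − (53 mod 10)) mod 10 = 7.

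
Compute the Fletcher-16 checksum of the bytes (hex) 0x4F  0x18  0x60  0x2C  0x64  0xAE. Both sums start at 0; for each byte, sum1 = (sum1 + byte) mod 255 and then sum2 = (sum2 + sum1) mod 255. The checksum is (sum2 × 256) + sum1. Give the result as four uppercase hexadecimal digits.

Running sums (mod 255):
  after byte 0 (0x4F): sum1=79, sum2=79
  after byte 1 (0x18): sum1=103, sum2=182
  after byte 2 (0x60): sum1=199, sum2=126
  after byte 3 (0x2C): sum1=243, sum2=114
  after byte 4 (0x64): sum1=88, sum2=202
  after byte 5 (0xAE): sum1=7, sum2=209
Checksum = sum2·256 + sum1 = 209·256 + 7 = 53511 = 0xD107.

D107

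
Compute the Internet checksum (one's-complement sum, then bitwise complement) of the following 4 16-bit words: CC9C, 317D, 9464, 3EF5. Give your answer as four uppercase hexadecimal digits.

One's-complement addition (fold any carry out of bit 15 back into bit 0):
  0xCC9C + 0x317D = 0x0FE19
  0xFE19 + 0x9464 = 0x1927D → wrap carry → 0x927E
  0x927E + 0x3EF5 = 0x0D173
One's-complement sum = 0xD173.
Checksum = ~0xD173 & 0xFFFF = 0x2E8C.

2E8C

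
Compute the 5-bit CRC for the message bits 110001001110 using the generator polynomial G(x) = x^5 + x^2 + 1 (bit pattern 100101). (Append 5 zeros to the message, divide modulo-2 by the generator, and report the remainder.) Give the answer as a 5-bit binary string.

10000

Append 5 zeros: 11000100111000000. Divide by 100101 (XOR where the leading bit is 1):
  pos 0: 110001 XOR 100101 = 010100
  pos 1: 101000 XOR 100101 = 001101
  pos 3: 110101 XOR 100101 = 010000
  pos 4: 100001 XOR 100101 = 000100
  pos 7: 100100 XOR 100101 = 000001
Remainder (last 5 bits) = 10000. This is the CRC / FCS.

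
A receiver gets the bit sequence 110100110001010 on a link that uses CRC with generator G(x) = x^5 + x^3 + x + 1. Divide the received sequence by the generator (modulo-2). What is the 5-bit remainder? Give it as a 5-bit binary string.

00100

Modulo-2 division of 110100110001010 by 101011:
  pos 0: 110100 XOR 101011 = 011111
  pos 1: 111111 XOR 101011 = 010100
  pos 2: 101001 XOR 101011 = 000010
  pos 6: 100001 XOR 101011 = 001010
  pos 8: 101001 XOR 101011 = 000010
Remainder = 00100 (nonzero — an error is detected).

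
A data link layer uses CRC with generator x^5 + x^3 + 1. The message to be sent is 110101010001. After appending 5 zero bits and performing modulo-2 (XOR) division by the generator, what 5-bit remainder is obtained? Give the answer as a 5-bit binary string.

00100

Append 5 zeros: 11010101000100000. Divide by 101001 (XOR where the leading bit is 1):
  pos 0: 110101 XOR 101001 = 011100
  pos 1: 111000 XOR 101001 = 010001
  pos 2: 100011 XOR 101001 = 001010
  pos 4: 101000 XOR 101001 = 000001
  pos 9: 101000 XOR 101001 = 000001
Remainder (last 5 bits) = 00100. This is the CRC / FCS.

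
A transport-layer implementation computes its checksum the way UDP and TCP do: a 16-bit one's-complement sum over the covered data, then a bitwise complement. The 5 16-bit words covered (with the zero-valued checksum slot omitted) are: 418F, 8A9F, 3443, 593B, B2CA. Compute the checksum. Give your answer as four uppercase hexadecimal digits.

One's-complement addition (fold any carry out of bit 15 back into bit 0):
  0x418F + 0x8A9F = 0x0CC2E
  0xCC2E + 0x3443 = 0x10071 → wrap carry → 0x0072
  0x0072 + 0x593B = 0x059AD
  0x59AD + 0xB2CA = 0x10C77 → wrap carry → 0x0C78
One's-complement sum = 0x0C78.
Checksum = ~0x0C78 & 0xFFFF = 0xF387.

F387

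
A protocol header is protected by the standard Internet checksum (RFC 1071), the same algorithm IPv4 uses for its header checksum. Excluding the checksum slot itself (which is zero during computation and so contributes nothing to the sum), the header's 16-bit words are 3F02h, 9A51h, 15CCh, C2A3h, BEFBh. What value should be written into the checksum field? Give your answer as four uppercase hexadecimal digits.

One's-complement addition (fold any carry out of bit 15 back into bit 0):
  0x3F02 + 0x9A51 = 0x0D953
  0xD953 + 0x15CC = 0x0EF1F
  0xEF1F + 0xC2A3 = 0x1B1C2 → wrap carry → 0xB1C3
  0xB1C3 + 0xBEFB = 0x170BE → wrap carry → 0x70BF
One's-complement sum = 0x70BF.
Checksum = ~0x70BF & 0xFFFF = 0x8F40.

8F40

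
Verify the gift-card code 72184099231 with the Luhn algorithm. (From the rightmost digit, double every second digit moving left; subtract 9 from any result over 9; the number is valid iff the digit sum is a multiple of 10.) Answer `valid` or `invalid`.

valid

From the right, keep odd positions and double even positions (subtract 9 from any doubled value over 9):
  doubled (positions 2,4,...): 6 9 0 7 4 → sum 26
  kept (positions 1,3,...): 1 2 9 4 1 7 → sum 24
Total = 50.
50 mod 10 = 0, so the number is valid.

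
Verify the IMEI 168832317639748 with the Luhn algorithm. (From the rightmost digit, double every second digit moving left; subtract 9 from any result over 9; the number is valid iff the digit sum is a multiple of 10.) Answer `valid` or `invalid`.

From the right, keep odd positions and double even positions (subtract 9 from any doubled value over 9):
  doubled (positions 2,4,...): 8 9 3 2 4 7 3 → sum 36
  kept (positions 1,3,...): 8 7 3 7 3 3 8 1 → sum 40
Total = 76.
76 mod 10 = 6, so the number is invalid.

invalid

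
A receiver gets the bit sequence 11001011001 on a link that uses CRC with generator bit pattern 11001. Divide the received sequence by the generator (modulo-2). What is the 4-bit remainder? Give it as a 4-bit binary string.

0000

Modulo-2 division of 11001011001 by 11001:
  pos 0: 11001 XOR 11001 = 00000
  pos 6: 11001 XOR 11001 = 00000
Remainder = 0000 (zero — the frame passes the CRC check).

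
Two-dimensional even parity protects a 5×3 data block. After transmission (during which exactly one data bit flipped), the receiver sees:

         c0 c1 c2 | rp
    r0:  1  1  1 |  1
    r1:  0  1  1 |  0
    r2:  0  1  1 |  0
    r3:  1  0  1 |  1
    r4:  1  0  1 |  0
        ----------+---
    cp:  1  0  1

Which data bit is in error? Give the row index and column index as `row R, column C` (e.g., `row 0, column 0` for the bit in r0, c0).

row 3, column 1

Recompute each row's even parity and compare to rp:
  r0: data parity 1, sent rp 1 → ok
  r1: data parity 0, sent rp 0 → ok
  r2: data parity 0, sent rp 0 → ok
  r3: data parity 0, sent rp 1 → mismatch
  r4: data parity 0, sent rp 0 → ok
Recompute each column's even parity and compare to cp:
  c0: data parity 1, sent cp 1 → ok
  c1: data parity 1, sent cp 0 → mismatch
  c2: data parity 1, sent cp 1 → ok
Exactly one row (r3) and one column (c1) fail → the flipped bit is at their intersection.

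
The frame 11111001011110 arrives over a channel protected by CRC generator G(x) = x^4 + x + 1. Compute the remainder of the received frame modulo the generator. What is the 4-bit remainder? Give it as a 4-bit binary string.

Modulo-2 division of 11111001011110 by 10011:
  pos 0: 11111 XOR 10011 = 01100
  pos 1: 11000 XOR 10011 = 01011
  pos 2: 10110 XOR 10011 = 00101
  pos 4: 10110 XOR 10011 = 00101
  pos 6: 10111 XOR 10011 = 00100
  pos 8: 10011 XOR 10011 = 00000
Remainder = 0000 (zero — the frame passes the CRC check).

0000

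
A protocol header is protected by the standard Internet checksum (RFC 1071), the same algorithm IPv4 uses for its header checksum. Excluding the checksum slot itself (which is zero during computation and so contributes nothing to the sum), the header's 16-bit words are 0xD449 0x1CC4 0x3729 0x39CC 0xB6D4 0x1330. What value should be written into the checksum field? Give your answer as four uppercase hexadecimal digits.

One's-complement addition (fold any carry out of bit 15 back into bit 0):
  0xD449 + 0x1CC4 = 0x0F10D
  0xF10D + 0x3729 = 0x12836 → wrap carry → 0x2837
  0x2837 + 0x39CC = 0x06203
  0x6203 + 0xB6D4 = 0x118D7 → wrap carry → 0x18D8
  0x18D8 + 0x1330 = 0x02C08
One's-complement sum = 0x2C08.
Checksum = ~0x2C08 & 0xFFFF = 0xD3F7.

D3F7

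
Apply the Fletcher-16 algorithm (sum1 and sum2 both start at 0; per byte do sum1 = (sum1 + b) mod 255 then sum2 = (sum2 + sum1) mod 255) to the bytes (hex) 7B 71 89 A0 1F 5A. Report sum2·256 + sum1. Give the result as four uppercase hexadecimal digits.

BC90

Running sums (mod 255):
  after byte 0 (7B): sum1=123, sum2=123
  after byte 1 (71): sum1=236, sum2=104
  after byte 2 (89): sum1=118, sum2=222
  after byte 3 (A0): sum1=23, sum2=245
  after byte 4 (1F): sum1=54, sum2=44
  after byte 5 (5A): sum1=144, sum2=188
Checksum = sum2·256 + sum1 = 188·256 + 144 = 48272 = 0xBC90.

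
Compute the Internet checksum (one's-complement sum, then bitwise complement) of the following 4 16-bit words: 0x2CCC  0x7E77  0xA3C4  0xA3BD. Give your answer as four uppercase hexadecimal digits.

One's-complement addition (fold any carry out of bit 15 back into bit 0):
  0x2CCC + 0x7E77 = 0x0AB43
  0xAB43 + 0xA3C4 = 0x14F07 → wrap carry → 0x4F08
  0x4F08 + 0xA3BD = 0x0F2C5
One's-complement sum = 0xF2C5.
Checksum = ~0xF2C5 & 0xFFFF = 0x0D3A.

0D3A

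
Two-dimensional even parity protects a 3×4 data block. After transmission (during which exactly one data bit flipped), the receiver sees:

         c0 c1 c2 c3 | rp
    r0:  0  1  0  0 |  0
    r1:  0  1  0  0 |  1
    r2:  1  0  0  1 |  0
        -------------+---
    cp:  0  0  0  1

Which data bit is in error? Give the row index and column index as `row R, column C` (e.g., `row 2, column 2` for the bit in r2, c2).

row 0, column 0

Recompute each row's even parity and compare to rp:
  r0: data parity 1, sent rp 0 → mismatch
  r1: data parity 1, sent rp 1 → ok
  r2: data parity 0, sent rp 0 → ok
Recompute each column's even parity and compare to cp:
  c0: data parity 1, sent cp 0 → mismatch
  c1: data parity 0, sent cp 0 → ok
  c2: data parity 0, sent cp 0 → ok
  c3: data parity 1, sent cp 1 → ok
Exactly one row (r0) and one column (c0) fail → the flipped bit is at their intersection.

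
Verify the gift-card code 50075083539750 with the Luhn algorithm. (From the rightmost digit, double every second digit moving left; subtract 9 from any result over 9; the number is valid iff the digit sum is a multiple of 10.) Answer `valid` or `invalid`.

From the right, keep odd positions and double even positions (subtract 9 from any doubled value over 9):
  doubled (positions 2,4,...): 1 9 1 7 1 0 1 → sum 20
  kept (positions 1,3,...): 0 7 3 3 0 7 0 → sum 20
Total = 40.
40 mod 10 = 0, so the number is valid.

valid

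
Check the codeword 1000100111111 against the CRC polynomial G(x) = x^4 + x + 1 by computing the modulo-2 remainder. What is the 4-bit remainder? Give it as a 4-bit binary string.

0000

Modulo-2 division of 1000100111111 by 10011:
  pos 0: 10001 XOR 10011 = 00010
  pos 3: 10001 XOR 10011 = 00010
  pos 6: 10111 XOR 10011 = 00100
  pos 8: 10011 XOR 10011 = 00000
Remainder = 0000 (zero — the frame passes the CRC check).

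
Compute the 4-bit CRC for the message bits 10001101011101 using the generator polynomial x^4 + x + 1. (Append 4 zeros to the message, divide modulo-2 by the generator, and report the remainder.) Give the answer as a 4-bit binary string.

Append 4 zeros: 100011010111010000. Divide by 10011 (XOR where the leading bit is 1):
  pos 0: 10001 XOR 10011 = 00010
  pos 3: 10101 XOR 10011 = 00110
  pos 5: 11001 XOR 10011 = 01010
  pos 6: 10101 XOR 10011 = 00110
  pos 8: 11010 XOR 10011 = 01001
  pos 9: 10011 XOR 10011 = 00000
Remainder (last 4 bits) = 0000. This is the CRC / FCS.

0000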